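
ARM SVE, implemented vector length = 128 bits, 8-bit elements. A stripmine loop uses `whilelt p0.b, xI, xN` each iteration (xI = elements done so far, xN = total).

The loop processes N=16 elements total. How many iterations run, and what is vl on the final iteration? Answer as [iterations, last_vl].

[iterations, last_vl] = [1, 16]

128-bit reg / 8-bit elem → 16 lanes
iterations = ceil(16/16) = 1; final-pass vl = 16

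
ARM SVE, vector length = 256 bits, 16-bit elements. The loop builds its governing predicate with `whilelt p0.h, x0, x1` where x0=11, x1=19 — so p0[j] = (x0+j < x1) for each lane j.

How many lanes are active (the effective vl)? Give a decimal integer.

lane count: 256 div 16 = 16
whilelt: lane j active iff 11+j < 19 → j < 8 → 8 active

vl = 8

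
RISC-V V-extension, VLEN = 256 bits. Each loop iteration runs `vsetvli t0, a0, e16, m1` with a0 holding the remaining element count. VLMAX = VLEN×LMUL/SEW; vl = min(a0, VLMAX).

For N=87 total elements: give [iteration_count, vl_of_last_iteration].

VLMAX = (256 × 1) / 16 = 16 lanes
87 elements at 16/iter → 6 passes, remainder 7 on the last

[iterations, last_vl] = [6, 7]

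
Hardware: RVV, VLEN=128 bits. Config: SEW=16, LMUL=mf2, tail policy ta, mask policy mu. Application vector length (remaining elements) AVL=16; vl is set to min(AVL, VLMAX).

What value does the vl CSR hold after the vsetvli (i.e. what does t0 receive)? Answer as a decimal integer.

vl = 4

VLMAX = (128 × 1/2) / 16 = 4 lanes
vl = min(AVL, VLMAX) = min(16, 4) = 4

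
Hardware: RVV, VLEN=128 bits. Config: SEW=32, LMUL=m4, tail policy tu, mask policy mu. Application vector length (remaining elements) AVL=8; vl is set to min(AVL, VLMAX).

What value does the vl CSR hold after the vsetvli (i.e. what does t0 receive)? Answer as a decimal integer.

vl = 8

lanes per group: 128·4/32 = 16
vl ← min(8, 16) = 8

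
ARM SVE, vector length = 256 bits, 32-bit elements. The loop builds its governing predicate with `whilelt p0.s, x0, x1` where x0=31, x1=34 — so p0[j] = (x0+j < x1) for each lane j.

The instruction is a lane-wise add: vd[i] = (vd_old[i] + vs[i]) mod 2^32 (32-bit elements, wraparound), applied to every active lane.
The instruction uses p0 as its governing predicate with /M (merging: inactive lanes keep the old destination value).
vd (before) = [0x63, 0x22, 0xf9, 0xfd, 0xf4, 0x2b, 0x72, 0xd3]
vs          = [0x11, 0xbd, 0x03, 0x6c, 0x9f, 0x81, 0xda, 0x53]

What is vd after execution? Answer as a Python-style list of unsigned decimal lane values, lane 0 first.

vd = [116, 223, 252, 253, 244, 43, 114, 211]

register lanes = 256/32 = 8
whilelt: lane j active iff 31+j < 34 → j < 3 → 3 active
[0] add(0x63,0x11) = 0x74
[1] add(0x22,0xbd) = 0xdf
[2] add(0xf9,0x03) = 0xfc
[3] tail/keep = 0xfd
[4] tail/keep = 0xf4
[5] tail/keep = 0x2b
[6] tail/keep = 0x72
[7] tail/keep = 0xd3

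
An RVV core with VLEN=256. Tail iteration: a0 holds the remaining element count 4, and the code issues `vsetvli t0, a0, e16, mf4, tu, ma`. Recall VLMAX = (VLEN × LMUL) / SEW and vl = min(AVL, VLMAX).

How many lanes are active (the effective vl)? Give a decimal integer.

VLMAX = VLEN×LMUL/SEW = 256×1/4/16 = 4
vl = min(AVL, VLMAX) = min(4, 4) = 4

vl = 4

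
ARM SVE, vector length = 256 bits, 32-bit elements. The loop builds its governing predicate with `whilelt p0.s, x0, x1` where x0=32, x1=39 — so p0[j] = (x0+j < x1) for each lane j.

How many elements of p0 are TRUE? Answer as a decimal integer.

vl = 7

lane count: 256 div 32 = 8
p0[j] = (32+j < 39); true for j=0..6 → 7 lanes set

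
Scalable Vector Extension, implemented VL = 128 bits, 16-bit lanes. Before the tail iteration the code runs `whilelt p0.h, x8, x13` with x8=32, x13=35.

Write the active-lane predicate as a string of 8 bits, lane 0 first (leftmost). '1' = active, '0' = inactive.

128-bit reg / 16-bit elem → 8 lanes
active while 32+j < 35, i.e. j ∈ [0,3) capped at 8 ⇒ 3
bits (lane 0 leftmost): 11100000

predicate = 11100000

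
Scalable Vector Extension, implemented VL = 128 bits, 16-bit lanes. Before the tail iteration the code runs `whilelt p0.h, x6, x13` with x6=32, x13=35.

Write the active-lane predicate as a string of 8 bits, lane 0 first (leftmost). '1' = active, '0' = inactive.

register lanes = 128/16 = 8
whilelt: lane j active iff 32+j < 35 → j < 3 → 3 active
bits (lane 0 leftmost): 11100000

predicate = 11100000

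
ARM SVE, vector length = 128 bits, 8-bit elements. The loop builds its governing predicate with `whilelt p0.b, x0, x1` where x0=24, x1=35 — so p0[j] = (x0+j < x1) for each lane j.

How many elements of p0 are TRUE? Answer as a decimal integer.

vl = 11

register lanes = 128/8 = 16
active while 24+j < 35, i.e. j ∈ [0,11) capped at 16 ⇒ 11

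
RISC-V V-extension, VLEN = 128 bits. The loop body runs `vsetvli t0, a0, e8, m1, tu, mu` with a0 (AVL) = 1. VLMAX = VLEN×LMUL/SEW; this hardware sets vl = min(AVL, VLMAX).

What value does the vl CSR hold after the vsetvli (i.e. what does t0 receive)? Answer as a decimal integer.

vl = 1

lanes per group: 128·1/8 = 16
vl = min(AVL, VLMAX) = min(1, 16) = 1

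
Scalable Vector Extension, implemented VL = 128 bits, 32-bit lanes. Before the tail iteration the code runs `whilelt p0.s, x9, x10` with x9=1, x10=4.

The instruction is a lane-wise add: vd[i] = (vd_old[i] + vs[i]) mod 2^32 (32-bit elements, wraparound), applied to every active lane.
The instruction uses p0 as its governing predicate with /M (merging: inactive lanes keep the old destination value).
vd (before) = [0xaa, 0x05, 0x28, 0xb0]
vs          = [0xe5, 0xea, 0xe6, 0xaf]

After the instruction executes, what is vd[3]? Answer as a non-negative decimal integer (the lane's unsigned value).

lane count: 128 div 32 = 4
active while 1+j < 4, i.e. j ∈ [0,3) capped at 4 ⇒ 3
  i=0: add(0xaa,0xe5) → 399
  i=1: add(0x05,0xea) → 239
  i=2: add(0x28,0xe6) → 270
  i=3: tail/keep → 176

vd[3] = 176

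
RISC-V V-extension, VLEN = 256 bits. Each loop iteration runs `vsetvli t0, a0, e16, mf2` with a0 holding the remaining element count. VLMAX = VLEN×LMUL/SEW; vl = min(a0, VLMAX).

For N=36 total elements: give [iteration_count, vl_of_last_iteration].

[iterations, last_vl] = [5, 4]

VLMAX = VLEN×LMUL/SEW = 256×1/2/16 = 8
iterations = ceil(36/8) = 5; final-pass vl = 4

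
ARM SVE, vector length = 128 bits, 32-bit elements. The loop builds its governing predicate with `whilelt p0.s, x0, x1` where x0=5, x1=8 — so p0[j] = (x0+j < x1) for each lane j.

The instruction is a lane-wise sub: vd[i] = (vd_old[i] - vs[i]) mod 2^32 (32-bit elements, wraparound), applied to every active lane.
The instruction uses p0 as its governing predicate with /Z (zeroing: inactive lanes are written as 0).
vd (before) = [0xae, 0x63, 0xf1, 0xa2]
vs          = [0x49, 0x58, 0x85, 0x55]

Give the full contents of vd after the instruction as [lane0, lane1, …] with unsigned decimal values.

vd = [101, 11, 108, 0]

128-bit reg / 32-bit elem → 4 lanes
p0[j] = (5+j < 8); true for j=0..2 → 3 lanes set
lane  0: sub(0xae,0x49) ⇒ 0x65
lane  1: sub(0x63,0x58) ⇒ 0x0b
lane  2: sub(0xf1,0x85) ⇒ 0x6c
lane  3: tail/zero ⇒ 0x00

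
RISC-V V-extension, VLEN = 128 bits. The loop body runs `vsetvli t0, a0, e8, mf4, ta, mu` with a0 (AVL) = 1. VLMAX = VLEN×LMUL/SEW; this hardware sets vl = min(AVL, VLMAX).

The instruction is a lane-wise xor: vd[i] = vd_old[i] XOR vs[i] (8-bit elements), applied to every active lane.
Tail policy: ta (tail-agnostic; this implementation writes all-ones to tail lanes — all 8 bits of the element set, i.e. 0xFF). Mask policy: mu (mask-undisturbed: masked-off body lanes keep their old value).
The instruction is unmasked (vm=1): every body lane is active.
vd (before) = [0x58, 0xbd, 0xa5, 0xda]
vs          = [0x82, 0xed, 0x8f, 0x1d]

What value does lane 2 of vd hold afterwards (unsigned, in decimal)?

vd[2] = 255

VLMAX = (128 × 1/4) / 8 = 4 lanes
vl = min(AVL, VLMAX) = min(1, 4) = 1
[0] xor(0x58,0x82) = 0xda
[1] tail/ones = 0xff
[2] tail/ones = 0xff
[3] tail/ones = 0xff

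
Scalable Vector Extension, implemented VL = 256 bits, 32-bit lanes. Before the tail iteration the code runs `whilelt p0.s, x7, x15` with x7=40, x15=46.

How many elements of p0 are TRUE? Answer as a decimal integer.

vl = 6

lane count: 256 div 32 = 8
active while 40+j < 46, i.e. j ∈ [0,6) capped at 8 ⇒ 6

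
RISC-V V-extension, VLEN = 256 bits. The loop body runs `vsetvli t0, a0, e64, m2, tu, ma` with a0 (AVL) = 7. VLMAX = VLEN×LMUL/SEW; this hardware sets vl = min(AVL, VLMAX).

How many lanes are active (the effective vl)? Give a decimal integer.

vl = 7

VLMAX = VLEN×LMUL/SEW = 256×2/64 = 8
AVL=7 ≤ VLMAX=8, so vl = 7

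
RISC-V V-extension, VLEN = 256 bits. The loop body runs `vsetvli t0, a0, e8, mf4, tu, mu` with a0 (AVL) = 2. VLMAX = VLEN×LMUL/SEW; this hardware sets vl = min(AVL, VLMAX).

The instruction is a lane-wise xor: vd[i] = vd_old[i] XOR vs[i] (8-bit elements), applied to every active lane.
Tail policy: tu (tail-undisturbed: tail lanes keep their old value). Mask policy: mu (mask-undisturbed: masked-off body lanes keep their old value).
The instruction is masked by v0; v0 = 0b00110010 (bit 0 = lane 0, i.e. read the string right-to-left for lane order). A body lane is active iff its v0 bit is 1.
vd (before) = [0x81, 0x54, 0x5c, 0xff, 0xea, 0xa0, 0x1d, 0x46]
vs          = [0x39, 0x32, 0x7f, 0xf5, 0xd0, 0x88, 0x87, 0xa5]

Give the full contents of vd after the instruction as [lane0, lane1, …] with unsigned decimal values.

VLMAX = (256 × 1/4) / 8 = 8 lanes
vl ← min(2, 8) = 2
  i=0: mask-off/keep → 129
  i=1: xor(0x54,0x32) → 102
  i=2: tail/keep → 92
  i=3: tail/keep → 255
  i=4: tail/keep → 234
  i=5: tail/keep → 160
  i=6: tail/keep → 29
  i=7: tail/keep → 70

vd = [129, 102, 92, 255, 234, 160, 29, 70]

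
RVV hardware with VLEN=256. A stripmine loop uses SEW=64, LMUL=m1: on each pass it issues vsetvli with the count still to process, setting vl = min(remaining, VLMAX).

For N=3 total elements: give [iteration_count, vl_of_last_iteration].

VLMAX = (256 × 1) / 64 = 4 lanes
N=3: ⌈3/4⌉ = 1 iters; last vl = 3 − 0×4 = 3

[iterations, last_vl] = [1, 3]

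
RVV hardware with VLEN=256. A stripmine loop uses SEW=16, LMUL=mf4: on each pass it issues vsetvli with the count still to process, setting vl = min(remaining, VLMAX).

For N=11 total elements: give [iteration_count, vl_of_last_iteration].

VLMAX = (256 × 1/4) / 16 = 4 lanes
iterations = ceil(11/4) = 3; final-pass vl = 3

[iterations, last_vl] = [3, 3]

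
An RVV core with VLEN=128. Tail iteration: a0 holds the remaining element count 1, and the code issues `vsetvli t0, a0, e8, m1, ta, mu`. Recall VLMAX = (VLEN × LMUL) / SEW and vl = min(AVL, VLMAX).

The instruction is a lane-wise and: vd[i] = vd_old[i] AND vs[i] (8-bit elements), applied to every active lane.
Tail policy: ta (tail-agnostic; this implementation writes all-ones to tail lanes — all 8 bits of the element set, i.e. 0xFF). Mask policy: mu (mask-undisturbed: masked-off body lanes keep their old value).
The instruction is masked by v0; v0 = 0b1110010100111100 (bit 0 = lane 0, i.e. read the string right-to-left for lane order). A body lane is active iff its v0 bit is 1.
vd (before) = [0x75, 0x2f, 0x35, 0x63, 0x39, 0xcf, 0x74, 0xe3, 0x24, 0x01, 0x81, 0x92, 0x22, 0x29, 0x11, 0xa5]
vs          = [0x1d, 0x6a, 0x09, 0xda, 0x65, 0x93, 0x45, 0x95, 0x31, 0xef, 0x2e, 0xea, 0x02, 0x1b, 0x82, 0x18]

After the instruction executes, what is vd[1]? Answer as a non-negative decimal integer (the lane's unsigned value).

vd[1] = 255

lanes per group: 128·1/8 = 16
vl ← min(1, 16) = 1
  i=0: mask-off/keep → 117
  i=1: tail/ones → 255
  i=2: tail/ones → 255
  i=3: tail/ones → 255
  i=4: tail/ones → 255
  i=5: tail/ones → 255
  i=6: tail/ones → 255
  i=7: tail/ones → 255
  i=8: tail/ones → 255
  i=9: tail/ones → 255
  i=10: tail/ones → 255
  i=11: tail/ones → 255
  i=12: tail/ones → 255
  i=13: tail/ones → 255
  i=14: tail/ones → 255
  i=15: tail/ones → 255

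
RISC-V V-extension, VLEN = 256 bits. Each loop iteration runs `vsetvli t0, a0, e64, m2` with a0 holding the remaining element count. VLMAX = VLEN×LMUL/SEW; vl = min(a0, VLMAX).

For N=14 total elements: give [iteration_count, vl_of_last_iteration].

[iterations, last_vl] = [2, 6]

lanes per group: 256·2/64 = 8
N=14: ⌈14/8⌉ = 2 iters; last vl = 14 − 1×8 = 6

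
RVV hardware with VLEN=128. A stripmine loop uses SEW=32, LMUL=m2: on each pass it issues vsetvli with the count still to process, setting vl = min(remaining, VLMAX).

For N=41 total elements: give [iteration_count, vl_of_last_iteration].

[iterations, last_vl] = [6, 1]

lanes per group: 128·2/32 = 8
iterations = ceil(41/8) = 6; final-pass vl = 1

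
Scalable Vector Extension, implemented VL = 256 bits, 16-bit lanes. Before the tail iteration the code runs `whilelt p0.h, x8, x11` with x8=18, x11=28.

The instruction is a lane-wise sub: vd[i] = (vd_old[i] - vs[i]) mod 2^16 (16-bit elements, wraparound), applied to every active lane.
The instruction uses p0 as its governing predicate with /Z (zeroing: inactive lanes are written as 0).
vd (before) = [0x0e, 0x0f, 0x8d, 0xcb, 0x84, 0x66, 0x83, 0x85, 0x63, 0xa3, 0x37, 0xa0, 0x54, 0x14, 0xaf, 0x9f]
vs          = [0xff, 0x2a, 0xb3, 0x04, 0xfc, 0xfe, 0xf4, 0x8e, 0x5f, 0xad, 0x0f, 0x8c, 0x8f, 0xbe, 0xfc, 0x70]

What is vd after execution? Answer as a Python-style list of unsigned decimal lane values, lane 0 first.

vd = [65295, 65509, 65498, 199, 65416, 65384, 65423, 65527, 4, 65526, 0, 0, 0, 0, 0, 0]

256-bit reg / 16-bit elem → 16 lanes
whilelt: lane j active iff 18+j < 28 → j < 10 → 10 active
  i=0: sub(0x0e,0xff) → 65295
  i=1: sub(0x0f,0x2a) → 65509
  i=2: sub(0x8d,0xb3) → 65498
  i=3: sub(0xcb,0x04) → 199
  i=4: sub(0x84,0xfc) → 65416
  i=5: sub(0x66,0xfe) → 65384
  i=6: sub(0x83,0xf4) → 65423
  i=7: sub(0x85,0x8e) → 65527
  i=8: sub(0x63,0x5f) → 4
  i=9: sub(0xa3,0xad) → 65526
  i=10: tail/zero → 0
  i=11: tail/zero → 0
  i=12: tail/zero → 0
  i=13: tail/zero → 0
  i=14: tail/zero → 0
  i=15: tail/zero → 0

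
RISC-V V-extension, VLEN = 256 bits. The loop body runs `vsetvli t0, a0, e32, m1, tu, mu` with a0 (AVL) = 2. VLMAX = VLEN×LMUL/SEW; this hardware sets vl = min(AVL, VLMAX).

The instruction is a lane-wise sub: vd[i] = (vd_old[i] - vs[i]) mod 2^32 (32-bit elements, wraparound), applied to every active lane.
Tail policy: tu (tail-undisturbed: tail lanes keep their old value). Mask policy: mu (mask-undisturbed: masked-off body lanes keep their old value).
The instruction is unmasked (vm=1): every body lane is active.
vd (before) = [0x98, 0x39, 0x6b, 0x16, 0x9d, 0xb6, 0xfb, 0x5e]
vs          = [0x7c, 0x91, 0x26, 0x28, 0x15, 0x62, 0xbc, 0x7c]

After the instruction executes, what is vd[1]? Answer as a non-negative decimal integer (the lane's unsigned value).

vd[1] = 4294967208

VLMAX = (256 × 1) / 32 = 8 lanes
AVL=2 ≤ VLMAX=8, so vl = 2
vd[0] sub(0x98,0x7c) -> 0x1c
vd[1] sub(0x39,0x91) -> 0xffffffa8
vd[2] tail/keep -> 0x6b
vd[3] tail/keep -> 0x16
vd[4] tail/keep -> 0x9d
vd[5] tail/keep -> 0xb6
vd[6] tail/keep -> 0xfb
vd[7] tail/keep -> 0x5e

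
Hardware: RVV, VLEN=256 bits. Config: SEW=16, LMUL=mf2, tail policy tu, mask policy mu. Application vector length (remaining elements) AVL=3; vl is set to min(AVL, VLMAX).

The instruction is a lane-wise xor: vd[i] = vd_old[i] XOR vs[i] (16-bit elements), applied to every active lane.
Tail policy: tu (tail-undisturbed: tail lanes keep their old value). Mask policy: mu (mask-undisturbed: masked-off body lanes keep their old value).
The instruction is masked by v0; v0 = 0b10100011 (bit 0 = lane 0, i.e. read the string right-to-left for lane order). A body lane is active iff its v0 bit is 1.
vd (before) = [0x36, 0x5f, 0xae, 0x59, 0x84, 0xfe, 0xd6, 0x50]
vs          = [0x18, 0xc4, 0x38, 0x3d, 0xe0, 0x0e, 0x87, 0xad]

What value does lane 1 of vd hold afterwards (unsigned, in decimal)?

vd[1] = 155

VLMAX = VLEN×LMUL/SEW = 256×1/2/16 = 8
vl = min(AVL, VLMAX) = min(3, 8) = 3
[0] xor(0x36,0x18) = 0x2e
[1] xor(0x5f,0xc4) = 0x9b
[2] mask-off/keep = 0xae
[3] tail/keep = 0x59
[4] tail/keep = 0x84
[5] tail/keep = 0xfe
[6] tail/keep = 0xd6
[7] tail/keep = 0x50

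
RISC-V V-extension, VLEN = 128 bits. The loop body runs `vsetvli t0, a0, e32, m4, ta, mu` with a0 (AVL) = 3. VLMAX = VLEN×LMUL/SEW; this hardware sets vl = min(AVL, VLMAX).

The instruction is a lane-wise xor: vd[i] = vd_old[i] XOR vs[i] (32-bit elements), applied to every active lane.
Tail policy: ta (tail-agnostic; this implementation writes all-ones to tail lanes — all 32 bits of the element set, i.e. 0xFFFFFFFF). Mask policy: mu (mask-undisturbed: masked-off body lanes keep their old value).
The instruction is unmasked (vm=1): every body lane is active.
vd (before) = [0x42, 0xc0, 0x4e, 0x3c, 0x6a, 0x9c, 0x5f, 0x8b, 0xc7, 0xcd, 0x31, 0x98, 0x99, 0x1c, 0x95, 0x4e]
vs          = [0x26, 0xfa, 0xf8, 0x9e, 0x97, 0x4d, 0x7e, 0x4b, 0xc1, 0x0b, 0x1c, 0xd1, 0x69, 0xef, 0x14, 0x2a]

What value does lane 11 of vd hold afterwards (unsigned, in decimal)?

VLMAX = VLEN×LMUL/SEW = 128×4/32 = 16
vl = min(AVL, VLMAX) = min(3, 16) = 3
  i=0: xor(0x42,0x26) → 100
  i=1: xor(0xc0,0xfa) → 58
  i=2: xor(0x4e,0xf8) → 182
  i=3: tail/ones → 4294967295
  i=4: tail/ones → 4294967295
  i=5: tail/ones → 4294967295
  i=6: tail/ones → 4294967295
  i=7: tail/ones → 4294967295
  i=8: tail/ones → 4294967295
  i=9: tail/ones → 4294967295
  i=10: tail/ones → 4294967295
  i=11: tail/ones → 4294967295
  i=12: tail/ones → 4294967295
  i=13: tail/ones → 4294967295
  i=14: tail/ones → 4294967295
  i=15: tail/ones → 4294967295

vd[11] = 4294967295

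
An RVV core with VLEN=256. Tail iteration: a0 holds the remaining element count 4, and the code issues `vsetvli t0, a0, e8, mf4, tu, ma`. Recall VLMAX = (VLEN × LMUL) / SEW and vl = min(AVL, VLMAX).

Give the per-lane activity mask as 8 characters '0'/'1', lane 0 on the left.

VLMAX = VLEN×LMUL/SEW = 256×1/4/8 = 8
vl ← min(4, 8) = 4
bits (lane 0 leftmost): 11110000

predicate = 11110000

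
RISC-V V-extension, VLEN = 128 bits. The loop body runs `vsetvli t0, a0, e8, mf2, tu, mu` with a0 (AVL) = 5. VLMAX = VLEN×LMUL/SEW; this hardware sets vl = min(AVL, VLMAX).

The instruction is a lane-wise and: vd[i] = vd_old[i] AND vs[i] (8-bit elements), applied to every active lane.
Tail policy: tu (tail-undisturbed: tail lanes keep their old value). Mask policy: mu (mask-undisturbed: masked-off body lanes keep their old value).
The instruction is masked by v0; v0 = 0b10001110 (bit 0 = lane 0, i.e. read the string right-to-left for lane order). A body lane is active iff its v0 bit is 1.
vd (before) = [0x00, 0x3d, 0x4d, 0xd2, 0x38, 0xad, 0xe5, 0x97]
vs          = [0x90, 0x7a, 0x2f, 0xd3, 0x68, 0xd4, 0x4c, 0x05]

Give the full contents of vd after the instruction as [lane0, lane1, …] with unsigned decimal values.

VLMAX = (128 × 1/2) / 8 = 8 lanes
vl = min(AVL, VLMAX) = min(5, 8) = 5
[0] mask-off/keep = 0x00
[1] and(0x3d,0x7a) = 0x38
[2] and(0x4d,0x2f) = 0x0d
[3] and(0xd2,0xd3) = 0xd2
[4] mask-off/keep = 0x38
[5] tail/keep = 0xad
[6] tail/keep = 0xe5
[7] tail/keep = 0x97

vd = [0, 56, 13, 210, 56, 173, 229, 151]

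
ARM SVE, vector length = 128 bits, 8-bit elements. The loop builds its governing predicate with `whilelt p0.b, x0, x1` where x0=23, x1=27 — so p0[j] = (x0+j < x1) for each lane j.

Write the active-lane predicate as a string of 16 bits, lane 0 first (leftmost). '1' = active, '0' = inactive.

lane count: 128 div 8 = 16
whilelt: lane j active iff 23+j < 27 → j < 4 → 4 active
bits (lane 0 leftmost): 1111000000000000

predicate = 1111000000000000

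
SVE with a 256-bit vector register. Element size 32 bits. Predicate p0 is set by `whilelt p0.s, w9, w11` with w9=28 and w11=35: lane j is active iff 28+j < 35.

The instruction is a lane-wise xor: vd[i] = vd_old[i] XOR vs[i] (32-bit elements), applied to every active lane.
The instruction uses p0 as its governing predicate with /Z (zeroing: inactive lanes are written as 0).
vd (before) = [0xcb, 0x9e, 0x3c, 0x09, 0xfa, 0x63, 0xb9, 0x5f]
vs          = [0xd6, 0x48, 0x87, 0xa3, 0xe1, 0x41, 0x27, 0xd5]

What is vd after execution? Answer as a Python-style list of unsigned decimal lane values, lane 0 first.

register lanes = 256/32 = 8
active while 28+j < 35, i.e. j ∈ [0,7) capped at 8 ⇒ 7
vd[0] xor(0xcb,0xd6) -> 0x1d
vd[1] xor(0x9e,0x48) -> 0xd6
vd[2] xor(0x3c,0x87) -> 0xbb
vd[3] xor(0x09,0xa3) -> 0xaa
vd[4] xor(0xfa,0xe1) -> 0x1b
vd[5] xor(0x63,0x41) -> 0x22
vd[6] xor(0xb9,0x27) -> 0x9e
vd[7] tail/zero -> 0x00

vd = [29, 214, 187, 170, 27, 34, 158, 0]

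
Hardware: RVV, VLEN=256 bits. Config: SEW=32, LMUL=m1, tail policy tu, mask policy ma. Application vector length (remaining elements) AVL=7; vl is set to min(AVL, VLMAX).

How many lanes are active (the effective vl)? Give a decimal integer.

vl = 7

VLMAX = VLEN×LMUL/SEW = 256×1/32 = 8
vl ← min(7, 8) = 7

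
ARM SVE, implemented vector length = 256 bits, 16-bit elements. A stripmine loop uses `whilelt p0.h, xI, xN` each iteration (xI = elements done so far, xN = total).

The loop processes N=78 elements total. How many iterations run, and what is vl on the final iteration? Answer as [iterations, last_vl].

register lanes = 256/16 = 16
78 elements at 16/iter → 5 passes, remainder 14 on the last

[iterations, last_vl] = [5, 14]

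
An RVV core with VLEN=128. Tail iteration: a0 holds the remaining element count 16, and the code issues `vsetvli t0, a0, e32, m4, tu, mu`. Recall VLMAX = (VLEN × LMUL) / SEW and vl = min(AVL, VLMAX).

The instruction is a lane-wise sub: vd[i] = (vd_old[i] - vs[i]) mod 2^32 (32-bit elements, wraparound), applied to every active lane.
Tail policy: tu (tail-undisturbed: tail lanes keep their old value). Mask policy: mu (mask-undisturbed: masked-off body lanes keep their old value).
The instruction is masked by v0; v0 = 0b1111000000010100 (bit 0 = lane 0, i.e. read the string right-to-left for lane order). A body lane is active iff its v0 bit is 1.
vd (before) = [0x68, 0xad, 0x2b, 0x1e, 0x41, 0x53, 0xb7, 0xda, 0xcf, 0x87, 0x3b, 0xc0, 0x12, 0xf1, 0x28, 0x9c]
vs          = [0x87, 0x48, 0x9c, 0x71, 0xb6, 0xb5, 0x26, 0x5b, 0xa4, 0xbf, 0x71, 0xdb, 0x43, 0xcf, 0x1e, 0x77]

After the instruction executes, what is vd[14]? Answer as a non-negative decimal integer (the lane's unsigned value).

vd[14] = 10

lanes per group: 128·4/32 = 16
vl = min(AVL, VLMAX) = min(16, 16) = 16
lane  0: mask-off/keep ⇒ 0x68
lane  1: mask-off/keep ⇒ 0xad
lane  2: sub(0x2b,0x9c) ⇒ 0xffffff8f
lane  3: mask-off/keep ⇒ 0x1e
lane  4: sub(0x41,0xb6) ⇒ 0xffffff8b
lane  5: mask-off/keep ⇒ 0x53
lane  6: mask-off/keep ⇒ 0xb7
lane  7: mask-off/keep ⇒ 0xda
lane  8: mask-off/keep ⇒ 0xcf
lane  9: mask-off/keep ⇒ 0x87
lane 10: mask-off/keep ⇒ 0x3b
lane 11: mask-off/keep ⇒ 0xc0
lane 12: sub(0x12,0x43) ⇒ 0xffffffcf
lane 13: sub(0xf1,0xcf) ⇒ 0x22
lane 14: sub(0x28,0x1e) ⇒ 0x0a
lane 15: sub(0x9c,0x77) ⇒ 0x25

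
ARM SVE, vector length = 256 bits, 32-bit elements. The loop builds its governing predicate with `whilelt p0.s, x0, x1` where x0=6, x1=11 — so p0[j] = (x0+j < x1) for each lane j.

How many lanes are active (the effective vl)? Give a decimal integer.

256-bit reg / 32-bit elem → 8 lanes
active while 6+j < 11, i.e. j ∈ [0,5) capped at 8 ⇒ 5

vl = 5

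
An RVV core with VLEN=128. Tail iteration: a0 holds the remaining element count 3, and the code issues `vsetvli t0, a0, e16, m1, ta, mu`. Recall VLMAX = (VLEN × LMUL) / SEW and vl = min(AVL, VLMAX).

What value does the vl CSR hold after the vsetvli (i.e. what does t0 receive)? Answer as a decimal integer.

vl = 3

VLMAX = (128 × 1) / 16 = 8 lanes
vl ← min(3, 8) = 3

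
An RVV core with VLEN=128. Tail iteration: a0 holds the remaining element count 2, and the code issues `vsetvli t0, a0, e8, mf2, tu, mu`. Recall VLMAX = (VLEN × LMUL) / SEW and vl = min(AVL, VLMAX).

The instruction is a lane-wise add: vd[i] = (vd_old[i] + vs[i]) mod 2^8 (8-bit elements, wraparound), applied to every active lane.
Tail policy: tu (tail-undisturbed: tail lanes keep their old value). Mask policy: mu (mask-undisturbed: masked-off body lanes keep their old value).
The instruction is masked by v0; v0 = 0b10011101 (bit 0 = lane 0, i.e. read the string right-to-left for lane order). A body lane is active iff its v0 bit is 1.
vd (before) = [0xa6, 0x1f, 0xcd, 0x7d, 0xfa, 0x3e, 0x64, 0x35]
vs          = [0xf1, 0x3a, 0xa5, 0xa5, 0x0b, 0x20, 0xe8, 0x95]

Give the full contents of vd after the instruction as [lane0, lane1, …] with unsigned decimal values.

VLMAX = (128 × 1/2) / 8 = 8 lanes
vl = min(AVL, VLMAX) = min(2, 8) = 2
  i=0: add(0xa6,0xf1) → 151
  i=1: mask-off/keep → 31
  i=2: tail/keep → 205
  i=3: tail/keep → 125
  i=4: tail/keep → 250
  i=5: tail/keep → 62
  i=6: tail/keep → 100
  i=7: tail/keep → 53

vd = [151, 31, 205, 125, 250, 62, 100, 53]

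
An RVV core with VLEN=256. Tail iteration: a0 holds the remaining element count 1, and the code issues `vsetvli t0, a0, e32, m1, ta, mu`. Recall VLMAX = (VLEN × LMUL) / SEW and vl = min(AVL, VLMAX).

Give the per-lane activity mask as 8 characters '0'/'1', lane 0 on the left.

predicate = 10000000

lanes per group: 256·1/32 = 8
vl ← min(1, 8) = 1
bits (lane 0 leftmost): 10000000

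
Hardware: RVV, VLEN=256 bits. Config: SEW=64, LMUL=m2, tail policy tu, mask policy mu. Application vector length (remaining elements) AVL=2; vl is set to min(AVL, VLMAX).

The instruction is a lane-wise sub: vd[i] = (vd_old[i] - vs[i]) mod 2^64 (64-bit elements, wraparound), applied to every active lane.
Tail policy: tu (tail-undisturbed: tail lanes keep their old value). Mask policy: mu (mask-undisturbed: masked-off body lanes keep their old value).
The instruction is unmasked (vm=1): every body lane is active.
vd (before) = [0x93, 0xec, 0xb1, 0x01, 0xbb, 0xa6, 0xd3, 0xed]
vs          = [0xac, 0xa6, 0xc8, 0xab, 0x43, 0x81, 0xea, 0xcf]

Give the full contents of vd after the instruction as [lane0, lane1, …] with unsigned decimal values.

vd = [18446744073709551591, 70, 177, 1, 187, 166, 211, 237]

VLMAX = (256 × 2) / 64 = 8 lanes
AVL=2 ≤ VLMAX=8, so vl = 2
vd[0] sub(0x93,0xac) -> 0xffffffffffffffe7
vd[1] sub(0xec,0xa6) -> 0x46
vd[2] tail/keep -> 0xb1
vd[3] tail/keep -> 0x01
vd[4] tail/keep -> 0xbb
vd[5] tail/keep -> 0xa6
vd[6] tail/keep -> 0xd3
vd[7] tail/keep -> 0xed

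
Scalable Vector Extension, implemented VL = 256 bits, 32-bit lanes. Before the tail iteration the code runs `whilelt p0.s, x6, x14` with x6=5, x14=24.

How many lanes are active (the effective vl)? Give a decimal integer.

256-bit reg / 32-bit elem → 8 lanes
whilelt: lane j active iff 5+j < 24 → j < 19 → 8 active

vl = 8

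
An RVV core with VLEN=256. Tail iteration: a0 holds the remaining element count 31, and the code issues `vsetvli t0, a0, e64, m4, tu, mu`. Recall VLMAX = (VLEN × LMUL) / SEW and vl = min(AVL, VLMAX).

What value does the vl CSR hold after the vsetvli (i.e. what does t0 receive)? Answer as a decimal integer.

vl = 16

VLMAX = (256 × 4) / 64 = 16 lanes
vl = min(AVL, VLMAX) = min(31, 16) = 16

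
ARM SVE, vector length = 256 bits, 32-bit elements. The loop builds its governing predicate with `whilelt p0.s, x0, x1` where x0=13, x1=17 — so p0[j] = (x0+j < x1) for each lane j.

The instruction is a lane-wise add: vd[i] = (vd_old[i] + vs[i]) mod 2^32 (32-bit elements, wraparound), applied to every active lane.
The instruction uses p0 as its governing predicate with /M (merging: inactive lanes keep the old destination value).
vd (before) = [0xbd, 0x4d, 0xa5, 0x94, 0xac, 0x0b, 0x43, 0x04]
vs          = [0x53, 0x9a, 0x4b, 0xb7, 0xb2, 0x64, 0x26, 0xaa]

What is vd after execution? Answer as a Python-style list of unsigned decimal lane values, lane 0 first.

256-bit reg / 32-bit elem → 8 lanes
p0[j] = (13+j < 17); true for j=0..3 → 4 lanes set
  i=0: add(0xbd,0x53) → 272
  i=1: add(0x4d,0x9a) → 231
  i=2: add(0xa5,0x4b) → 240
  i=3: add(0x94,0xb7) → 331
  i=4: tail/keep → 172
  i=5: tail/keep → 11
  i=6: tail/keep → 67
  i=7: tail/keep → 4

vd = [272, 231, 240, 331, 172, 11, 67, 4]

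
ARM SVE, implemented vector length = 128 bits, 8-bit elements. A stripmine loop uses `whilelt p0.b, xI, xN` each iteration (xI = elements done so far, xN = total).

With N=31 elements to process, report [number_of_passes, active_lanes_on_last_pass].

[iterations, last_vl] = [2, 15]

register lanes = 128/8 = 16
iterations = ceil(31/16) = 2; final-pass vl = 15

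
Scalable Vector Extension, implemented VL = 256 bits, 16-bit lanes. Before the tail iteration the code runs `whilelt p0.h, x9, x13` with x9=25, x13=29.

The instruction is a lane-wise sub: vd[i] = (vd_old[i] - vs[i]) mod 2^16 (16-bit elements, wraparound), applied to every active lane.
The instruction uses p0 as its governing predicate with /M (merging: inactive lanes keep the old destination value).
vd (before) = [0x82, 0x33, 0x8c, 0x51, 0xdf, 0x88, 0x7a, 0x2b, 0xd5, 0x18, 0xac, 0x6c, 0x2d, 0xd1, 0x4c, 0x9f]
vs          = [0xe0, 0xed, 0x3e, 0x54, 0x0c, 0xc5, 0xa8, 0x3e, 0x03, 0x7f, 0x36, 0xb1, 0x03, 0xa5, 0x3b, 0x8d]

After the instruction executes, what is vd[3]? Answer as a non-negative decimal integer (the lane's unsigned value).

lane count: 256 div 16 = 16
whilelt: lane j active iff 25+j < 29 → j < 4 → 4 active
lane  0: sub(0x82,0xe0) ⇒ 0xffa2
lane  1: sub(0x33,0xed) ⇒ 0xff46
lane  2: sub(0x8c,0x3e) ⇒ 0x4e
lane  3: sub(0x51,0x54) ⇒ 0xfffd
lane  4: tail/keep ⇒ 0xdf
lane  5: tail/keep ⇒ 0x88
lane  6: tail/keep ⇒ 0x7a
lane  7: tail/keep ⇒ 0x2b
lane  8: tail/keep ⇒ 0xd5
lane  9: tail/keep ⇒ 0x18
lane 10: tail/keep ⇒ 0xac
lane 11: tail/keep ⇒ 0x6c
lane 12: tail/keep ⇒ 0x2d
lane 13: tail/keep ⇒ 0xd1
lane 14: tail/keep ⇒ 0x4c
lane 15: tail/keep ⇒ 0x9f

vd[3] = 65533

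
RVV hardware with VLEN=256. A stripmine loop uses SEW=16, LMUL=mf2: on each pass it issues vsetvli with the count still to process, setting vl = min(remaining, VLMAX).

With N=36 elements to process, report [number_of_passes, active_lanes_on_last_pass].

VLMAX = (256 × 1/2) / 16 = 8 lanes
N=36: ⌈36/8⌉ = 5 iters; last vl = 36 − 4×8 = 4

[iterations, last_vl] = [5, 4]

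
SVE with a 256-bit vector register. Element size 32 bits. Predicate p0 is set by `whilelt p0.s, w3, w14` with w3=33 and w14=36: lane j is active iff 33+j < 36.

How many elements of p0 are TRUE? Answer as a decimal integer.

vl = 3

register lanes = 256/32 = 8
whilelt: lane j active iff 33+j < 36 → j < 3 → 3 active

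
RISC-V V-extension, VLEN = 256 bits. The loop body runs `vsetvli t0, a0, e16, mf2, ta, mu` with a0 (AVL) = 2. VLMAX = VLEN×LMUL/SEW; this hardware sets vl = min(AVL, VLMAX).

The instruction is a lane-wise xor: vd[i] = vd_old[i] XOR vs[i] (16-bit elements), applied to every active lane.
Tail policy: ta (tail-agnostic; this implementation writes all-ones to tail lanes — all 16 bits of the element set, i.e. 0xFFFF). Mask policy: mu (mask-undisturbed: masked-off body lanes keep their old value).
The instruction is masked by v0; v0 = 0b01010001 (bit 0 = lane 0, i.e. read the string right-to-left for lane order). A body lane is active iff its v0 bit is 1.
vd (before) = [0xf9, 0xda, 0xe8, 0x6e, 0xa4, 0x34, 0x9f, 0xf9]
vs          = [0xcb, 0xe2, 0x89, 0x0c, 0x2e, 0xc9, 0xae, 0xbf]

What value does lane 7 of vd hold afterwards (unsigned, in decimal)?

vd[7] = 65535

VLMAX = (256 × 1/2) / 16 = 8 lanes
vl = min(AVL, VLMAX) = min(2, 8) = 2
vd[0] xor(0xf9,0xcb) -> 0x32
vd[1] mask-off/keep -> 0xda
vd[2] tail/ones -> 0xffff
vd[3] tail/ones -> 0xffff
vd[4] tail/ones -> 0xffff
vd[5] tail/ones -> 0xffff
vd[6] tail/ones -> 0xffff
vd[7] tail/ones -> 0xffff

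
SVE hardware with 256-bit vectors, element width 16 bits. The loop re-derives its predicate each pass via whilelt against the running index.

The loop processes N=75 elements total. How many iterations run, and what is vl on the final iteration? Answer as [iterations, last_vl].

256-bit reg / 16-bit elem → 16 lanes
N=75: ⌈75/16⌉ = 5 iters; last vl = 75 − 4×16 = 11

[iterations, last_vl] = [5, 11]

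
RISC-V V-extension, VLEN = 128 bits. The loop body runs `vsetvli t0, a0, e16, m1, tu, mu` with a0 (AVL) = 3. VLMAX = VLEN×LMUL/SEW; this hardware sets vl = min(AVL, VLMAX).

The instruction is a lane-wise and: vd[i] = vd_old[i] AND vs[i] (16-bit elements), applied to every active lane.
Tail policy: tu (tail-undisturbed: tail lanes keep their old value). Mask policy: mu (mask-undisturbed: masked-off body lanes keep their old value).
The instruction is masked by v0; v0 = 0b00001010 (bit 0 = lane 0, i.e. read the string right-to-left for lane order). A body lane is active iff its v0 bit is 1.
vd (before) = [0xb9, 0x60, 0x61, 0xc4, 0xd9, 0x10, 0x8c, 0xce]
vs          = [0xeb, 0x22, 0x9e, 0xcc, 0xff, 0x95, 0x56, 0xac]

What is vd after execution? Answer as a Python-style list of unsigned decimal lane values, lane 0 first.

VLMAX = VLEN×LMUL/SEW = 128×1/16 = 8
AVL=3 ≤ VLMAX=8, so vl = 3
vd[0] mask-off/keep -> 0xb9
vd[1] and(0x60,0x22) -> 0x20
vd[2] mask-off/keep -> 0x61
vd[3] tail/keep -> 0xc4
vd[4] tail/keep -> 0xd9
vd[5] tail/keep -> 0x10
vd[6] tail/keep -> 0x8c
vd[7] tail/keep -> 0xce

vd = [185, 32, 97, 196, 217, 16, 140, 206]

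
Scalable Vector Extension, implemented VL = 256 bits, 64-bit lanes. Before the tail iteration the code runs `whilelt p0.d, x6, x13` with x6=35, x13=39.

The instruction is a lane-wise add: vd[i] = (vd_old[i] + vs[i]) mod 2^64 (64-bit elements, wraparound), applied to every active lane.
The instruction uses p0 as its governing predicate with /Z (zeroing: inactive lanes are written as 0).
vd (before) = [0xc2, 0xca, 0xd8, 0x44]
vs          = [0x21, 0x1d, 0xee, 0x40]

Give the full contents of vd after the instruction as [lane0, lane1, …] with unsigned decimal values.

vd = [227, 231, 454, 132]

lane count: 256 div 64 = 4
active while 35+j < 39, i.e. j ∈ [0,4) capped at 4 ⇒ 4
lane  0: add(0xc2,0x21) ⇒ 0xe3
lane  1: add(0xca,0x1d) ⇒ 0xe7
lane  2: add(0xd8,0xee) ⇒ 0x1c6
lane  3: add(0x44,0x40) ⇒ 0x84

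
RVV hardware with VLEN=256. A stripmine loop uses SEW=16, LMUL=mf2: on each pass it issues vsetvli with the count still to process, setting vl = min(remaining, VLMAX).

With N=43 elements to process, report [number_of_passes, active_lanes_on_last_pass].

[iterations, last_vl] = [6, 3]

VLMAX = (256 × 1/2) / 16 = 8 lanes
N=43: ⌈43/8⌉ = 6 iters; last vl = 43 − 5×8 = 3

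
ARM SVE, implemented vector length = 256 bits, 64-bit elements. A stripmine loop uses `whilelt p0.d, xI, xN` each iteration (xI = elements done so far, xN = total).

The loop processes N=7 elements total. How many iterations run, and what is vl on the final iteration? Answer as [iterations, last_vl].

[iterations, last_vl] = [2, 3]

256-bit reg / 64-bit elem → 4 lanes
iterations = ceil(7/4) = 2; final-pass vl = 3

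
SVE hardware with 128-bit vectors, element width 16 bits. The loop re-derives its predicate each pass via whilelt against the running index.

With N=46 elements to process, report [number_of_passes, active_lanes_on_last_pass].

128-bit reg / 16-bit elem → 8 lanes
iterations = ceil(46/8) = 6; final-pass vl = 6

[iterations, last_vl] = [6, 6]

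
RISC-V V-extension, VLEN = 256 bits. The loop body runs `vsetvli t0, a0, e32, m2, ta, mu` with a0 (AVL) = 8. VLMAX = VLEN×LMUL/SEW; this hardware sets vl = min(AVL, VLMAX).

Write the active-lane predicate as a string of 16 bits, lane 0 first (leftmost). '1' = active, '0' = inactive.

lanes per group: 256·2/32 = 16
vl ← min(8, 16) = 8
bits (lane 0 leftmost): 1111111100000000

predicate = 1111111100000000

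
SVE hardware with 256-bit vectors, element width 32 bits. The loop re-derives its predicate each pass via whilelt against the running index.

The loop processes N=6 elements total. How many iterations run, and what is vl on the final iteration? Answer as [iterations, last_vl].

[iterations, last_vl] = [1, 6]

lane count: 256 div 32 = 8
6 elements at 8/iter → 1 passes, remainder 6 on the last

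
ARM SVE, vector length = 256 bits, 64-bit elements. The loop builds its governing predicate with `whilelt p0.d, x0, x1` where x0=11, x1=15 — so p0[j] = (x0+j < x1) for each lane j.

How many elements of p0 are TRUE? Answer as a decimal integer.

256-bit reg / 64-bit elem → 4 lanes
whilelt: lane j active iff 11+j < 15 → j < 4 → 4 active

vl = 4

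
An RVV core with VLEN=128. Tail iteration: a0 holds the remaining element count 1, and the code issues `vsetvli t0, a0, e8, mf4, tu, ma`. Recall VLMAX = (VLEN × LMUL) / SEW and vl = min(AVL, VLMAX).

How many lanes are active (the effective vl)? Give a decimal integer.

vl = 1

VLMAX = VLEN×LMUL/SEW = 128×1/4/8 = 4
vl ← min(1, 4) = 1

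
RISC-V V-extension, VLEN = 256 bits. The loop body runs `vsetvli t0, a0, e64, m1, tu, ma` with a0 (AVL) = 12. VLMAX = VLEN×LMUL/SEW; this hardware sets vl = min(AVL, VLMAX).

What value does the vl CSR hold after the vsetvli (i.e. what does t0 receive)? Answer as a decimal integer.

lanes per group: 256·1/64 = 4
vl ← min(12, 4) = 4

vl = 4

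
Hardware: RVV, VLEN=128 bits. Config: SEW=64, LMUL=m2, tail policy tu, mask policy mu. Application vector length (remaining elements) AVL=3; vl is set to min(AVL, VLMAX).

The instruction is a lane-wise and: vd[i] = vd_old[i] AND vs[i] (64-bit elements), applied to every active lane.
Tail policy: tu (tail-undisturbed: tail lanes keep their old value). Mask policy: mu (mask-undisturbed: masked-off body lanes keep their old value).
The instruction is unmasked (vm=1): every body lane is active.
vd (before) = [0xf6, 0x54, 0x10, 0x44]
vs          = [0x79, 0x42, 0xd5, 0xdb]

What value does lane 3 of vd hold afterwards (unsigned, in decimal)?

lanes per group: 128·2/64 = 4
vl = min(AVL, VLMAX) = min(3, 4) = 3
vd[0] and(0xf6,0x79) -> 0x70
vd[1] and(0x54,0x42) -> 0x40
vd[2] and(0x10,0xd5) -> 0x10
vd[3] tail/keep -> 0x44

vd[3] = 68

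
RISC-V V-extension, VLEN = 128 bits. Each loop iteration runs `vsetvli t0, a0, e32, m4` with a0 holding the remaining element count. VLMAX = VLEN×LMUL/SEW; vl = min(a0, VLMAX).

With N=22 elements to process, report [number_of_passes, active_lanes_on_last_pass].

[iterations, last_vl] = [2, 6]

lanes per group: 128·4/32 = 16
22 elements at 16/iter → 2 passes, remainder 6 on the last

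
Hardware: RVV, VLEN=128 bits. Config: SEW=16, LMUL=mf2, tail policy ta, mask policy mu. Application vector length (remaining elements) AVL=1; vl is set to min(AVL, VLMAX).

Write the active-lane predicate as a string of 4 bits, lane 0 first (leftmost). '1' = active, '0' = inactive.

lanes per group: 128·1/2/16 = 4
AVL=1 ≤ VLMAX=4, so vl = 1
bits (lane 0 leftmost): 1000

predicate = 1000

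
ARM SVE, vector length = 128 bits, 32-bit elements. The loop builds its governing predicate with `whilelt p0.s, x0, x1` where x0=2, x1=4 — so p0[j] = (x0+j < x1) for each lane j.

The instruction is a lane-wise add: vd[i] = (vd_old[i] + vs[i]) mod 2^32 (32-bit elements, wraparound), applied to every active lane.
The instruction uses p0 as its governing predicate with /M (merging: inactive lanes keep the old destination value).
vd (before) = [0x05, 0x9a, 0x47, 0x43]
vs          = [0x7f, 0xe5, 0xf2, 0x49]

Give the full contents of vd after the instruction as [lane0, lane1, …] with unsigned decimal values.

128-bit reg / 32-bit elem → 4 lanes
p0[j] = (2+j < 4); true for j=0..1 → 2 lanes set
vd[0] add(0x05,0x7f) -> 0x84
vd[1] add(0x9a,0xe5) -> 0x17f
vd[2] tail/keep -> 0x47
vd[3] tail/keep -> 0x43

vd = [132, 383, 71, 67]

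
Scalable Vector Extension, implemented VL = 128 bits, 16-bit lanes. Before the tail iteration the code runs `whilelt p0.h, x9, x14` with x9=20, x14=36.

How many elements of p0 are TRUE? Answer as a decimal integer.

128-bit reg / 16-bit elem → 8 lanes
p0[j] = (20+j < 36); true for j=0..7 → 8 lanes set

vl = 8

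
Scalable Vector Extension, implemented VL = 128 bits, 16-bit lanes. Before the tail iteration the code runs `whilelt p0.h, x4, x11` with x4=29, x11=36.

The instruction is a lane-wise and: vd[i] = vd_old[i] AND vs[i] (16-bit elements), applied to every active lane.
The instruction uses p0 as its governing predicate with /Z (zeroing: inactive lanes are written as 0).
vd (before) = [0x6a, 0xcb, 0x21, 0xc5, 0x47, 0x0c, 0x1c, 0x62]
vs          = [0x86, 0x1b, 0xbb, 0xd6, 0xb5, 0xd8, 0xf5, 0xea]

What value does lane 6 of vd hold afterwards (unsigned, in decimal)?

vd[6] = 20

128-bit reg / 16-bit elem → 8 lanes
p0[j] = (29+j < 36); true for j=0..6 → 7 lanes set
[0] and(0x6a,0x86) = 0x02
[1] and(0xcb,0x1b) = 0x0b
[2] and(0x21,0xbb) = 0x21
[3] and(0xc5,0xd6) = 0xc4
[4] and(0x47,0xb5) = 0x05
[5] and(0x0c,0xd8) = 0x08
[6] and(0x1c,0xf5) = 0x14
[7] tail/zero = 0x00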